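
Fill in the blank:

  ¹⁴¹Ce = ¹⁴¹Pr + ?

beta-minus particle

Conserve mass number: 141 = 141 + A, so A = 0.
Conserve atomic number: 58 = 59 + Z, so Z = -1.
A = 0 and Z = -1 is e⁻ — a beta-minus particle.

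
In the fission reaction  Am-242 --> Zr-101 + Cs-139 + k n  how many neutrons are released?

Conserve mass number: 242 = 101 + 139 + k, so k = 242 − 240 = 2.
Check atomic number: 95 = 40 + 55 + 0 = 95. ✓

2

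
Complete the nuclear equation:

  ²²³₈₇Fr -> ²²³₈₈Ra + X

beta-minus particle

Conserve mass number: 223 = 223 + A, so A = 0.
Conserve atomic number: 87 = 88 + Z, so Z = -1.
A = 0 and Z = -1 is ⁰₋₁e — a beta-minus particle.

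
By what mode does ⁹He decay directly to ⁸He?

neutron emission

ΔA = 8 − 9 = -1; ΔZ = 2 − 2 = +0.
A drops by 1 with Z unchanged — a neutron was emitted.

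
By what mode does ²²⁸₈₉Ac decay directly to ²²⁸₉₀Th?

beta-minus decay

ΔA = 228 − 228 = 0; ΔZ = 90 − 89 = +1.
A is unchanged and Z rises by 1 — a neutron has become a proton (β⁻ decay).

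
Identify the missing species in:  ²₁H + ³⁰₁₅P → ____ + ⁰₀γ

Conserve mass number: 2 + 30 = A + 0, so A = 32.
Conserve atomic number: 1 + 15 = Z + 0, so Z = 16.
Z = 16 is sulfur, so the species is ³²₁₆S.

S-32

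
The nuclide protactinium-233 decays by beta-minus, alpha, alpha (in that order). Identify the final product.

Start: (A, Z) = (233, 91).
After β⁻: (233, 92).
After α: (229, 90).
After α: (225, 88).
Z = 88 is radium.

Ra-225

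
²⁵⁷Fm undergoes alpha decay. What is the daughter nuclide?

Cf-253

Alpha decay: mass number changes by -4, atomic number by -2.
A: 257 − 4 = 253; Z: 100 − 2 = 98.
Z = 98 is californium, so the daughter is ²⁵³Cf.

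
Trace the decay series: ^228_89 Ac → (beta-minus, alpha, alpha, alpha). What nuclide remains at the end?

Start: (A, Z) = (228, 89).
After β⁻: (228, 90).
After α: (224, 88).
After α: (220, 86).
After α: (216, 84).
Z = 84 is polonium.

Po-216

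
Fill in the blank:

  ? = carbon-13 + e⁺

N-13

Conserve mass number: A = 13 + 0, so A = 13.
Conserve atomic number: Z = 6 + 1, so Z = 7.
Z = 7 is nitrogen, so the species is nitrogen-13.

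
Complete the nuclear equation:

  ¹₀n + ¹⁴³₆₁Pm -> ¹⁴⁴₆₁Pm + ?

Conserve mass number: 1 + 143 = 144 + A, so A = 0.
Conserve atomic number: 0 + 61 = 61 + Z, so Z = 0.
A = 0 and Z = 0 is ⁰₀γ — a gamma ray.

gamma ray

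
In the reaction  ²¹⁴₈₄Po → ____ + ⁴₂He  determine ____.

Conserve mass number: 214 = A + 4, so A = 210.
Conserve atomic number: 84 = Z + 2, so Z = 82.
Z = 82 is lead, so the species is ²¹⁰₈₂Pb.

Pb-210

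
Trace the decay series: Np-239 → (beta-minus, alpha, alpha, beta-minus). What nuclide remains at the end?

Start: (A, Z) = (239, 93).
After β⁻: (239, 94).
After α: (235, 92).
After α: (231, 90).
After β⁻: (231, 91).
Z = 91 is protactinium.

Pa-231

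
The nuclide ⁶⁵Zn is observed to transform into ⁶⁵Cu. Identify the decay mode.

ΔA = 65 − 65 = 0; ΔZ = 29 − 30 = -1.
A is unchanged and Z drops by 1 — a proton has become a neutron (β⁺ emission or electron capture).

beta-plus decay or electron capture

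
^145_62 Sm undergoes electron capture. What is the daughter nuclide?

Electron capture: mass number changes by +0, atomic number by -1.
A: 145 = 145; Z: 62 − 1 = 61.
Z = 61 is promethium, so the daughter is ^145_61 Pm.

Pm-145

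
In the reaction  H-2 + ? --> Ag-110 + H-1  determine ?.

Conserve mass number: 2 + A = 110 + 1, so A = 109.
Conserve atomic number: 1 + Z = 47 + 1, so Z = 47.
Z = 47 is silver, so the species is Ag-109.

Ag-109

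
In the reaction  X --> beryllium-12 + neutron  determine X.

Be-13

Conserve mass number: A = 12 + 1, so A = 13.
Conserve atomic number: Z = 4 + 0, so Z = 4.
Z = 4 is beryllium, so the species is beryllium-13.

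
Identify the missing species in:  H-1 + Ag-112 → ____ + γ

Conserve mass number: 1 + 112 = A + 0, so A = 113.
Conserve atomic number: 1 + 47 = Z + 0, so Z = 48.
Z = 48 is cadmium, so the species is Cd-113.

Cd-113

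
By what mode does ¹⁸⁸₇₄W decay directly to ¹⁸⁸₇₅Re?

ΔA = 188 − 188 = 0; ΔZ = 75 − 74 = +1.
A is unchanged and Z rises by 1 — a neutron has become a proton (β⁻ decay).

beta-minus decay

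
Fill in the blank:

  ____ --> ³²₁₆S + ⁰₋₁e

Conserve mass number: A = 32 + 0, so A = 32.
Conserve atomic number: Z = 16 − 1, so Z = 15.
Z = 15 is phosphorus, so the species is ³²₁₅P.

P-32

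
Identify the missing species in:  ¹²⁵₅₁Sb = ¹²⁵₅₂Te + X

Conserve mass number: 125 = 125 + A, so A = 0.
Conserve atomic number: 51 = 52 + Z, so Z = -1.
A = 0 and Z = -1 is ⁰₋₁e — a beta-minus particle.

beta-minus particle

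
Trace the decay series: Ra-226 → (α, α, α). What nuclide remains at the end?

Start: (A, Z) = (226, 88).
After α: (222, 86).
After α: (218, 84).
After α: (214, 82).
Z = 82 is lead.

Pb-214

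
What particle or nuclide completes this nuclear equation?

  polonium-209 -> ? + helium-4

Pb-205

Conserve mass number: 209 = A + 4, so A = 205.
Conserve atomic number: 84 = Z + 2, so Z = 82.
Z = 82 is lead, so the species is lead-205.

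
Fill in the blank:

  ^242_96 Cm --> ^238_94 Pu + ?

Conserve mass number: 242 = 238 + A, so A = 4.
Conserve atomic number: 96 = 94 + Z, so Z = 2.
A = 4 and Z = 2 is ^4_2 He — an alpha particle.

alpha particle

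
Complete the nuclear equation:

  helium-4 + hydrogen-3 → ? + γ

Li-7

Conserve mass number: 4 + 3 = A + 0, so A = 7.
Conserve atomic number: 2 + 1 = Z + 0, so Z = 3.
Z = 3 is lithium, so the species is lithium-7.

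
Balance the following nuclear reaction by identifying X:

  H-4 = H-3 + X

Conserve mass number: 4 = 3 + A, so A = 1.
Conserve atomic number: 1 = 1 + Z, so Z = 0.
A = 1 and Z = 0 is n — a neutron.

neutron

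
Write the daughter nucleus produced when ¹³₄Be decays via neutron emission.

Be-12

Neutron emission: mass number changes by -1, atomic number by +0.
A: 13 − 1 = 12; Z: 4 = 4.
Z = 4 is beryllium, so the daughter is ¹²₄Be.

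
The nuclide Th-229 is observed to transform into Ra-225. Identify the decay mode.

alpha decay

ΔA = 225 − 229 = -4; ΔZ = 88 − 90 = -2.
A drops by 4 and Z drops by 2 — the signature of alpha emission.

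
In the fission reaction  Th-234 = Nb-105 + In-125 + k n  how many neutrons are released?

Conserve mass number: 234 = 105 + 125 + k, so k = 234 − 230 = 4.
Check atomic number: 90 = 41 + 49 + 0 = 90. ✓

4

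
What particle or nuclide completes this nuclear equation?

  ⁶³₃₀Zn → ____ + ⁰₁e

Cu-63

Conserve mass number: 63 = A + 0, so A = 63.
Conserve atomic number: 30 = Z + 1, so Z = 29.
Z = 29 is copper, so the species is ⁶³₂₉Cu.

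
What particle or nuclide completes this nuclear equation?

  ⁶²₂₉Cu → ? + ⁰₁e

Conserve mass number: 62 = A + 0, so A = 62.
Conserve atomic number: 29 = Z + 1, so Z = 28.
Z = 28 is nickel, so the species is ⁶²₂₈Ni.

Ni-62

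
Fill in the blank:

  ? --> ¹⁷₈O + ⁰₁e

Conserve mass number: A = 17 + 0, so A = 17.
Conserve atomic number: Z = 8 + 1, so Z = 9.
Z = 9 is fluorine, so the species is ¹⁷₉F.

F-17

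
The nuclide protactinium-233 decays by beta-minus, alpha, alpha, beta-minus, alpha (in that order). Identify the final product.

Start: (A, Z) = (233, 91).
After β⁻: (233, 92).
After α: (229, 90).
After α: (225, 88).
After β⁻: (225, 89).
After α: (221, 87).
Z = 87 is francium.

Fr-221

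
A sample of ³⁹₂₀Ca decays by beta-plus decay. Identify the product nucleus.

Beta-plus decay: mass number changes by +0, atomic number by -1.
A: 39 = 39; Z: 20 − 1 = 19.
Z = 19 is potassium, so the daughter is ³⁹₁₉K.

K-39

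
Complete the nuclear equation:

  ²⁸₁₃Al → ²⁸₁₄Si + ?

beta-minus particle

Conserve mass number: 28 = 28 + A, so A = 0.
Conserve atomic number: 13 = 14 + Z, so Z = -1.
A = 0 and Z = -1 is ⁰₋₁e — a beta-minus particle.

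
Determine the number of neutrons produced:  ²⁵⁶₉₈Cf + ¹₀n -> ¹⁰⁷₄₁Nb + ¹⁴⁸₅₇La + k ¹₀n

Conserve mass number: 257 = 107 + 148 + k, so k = 257 − 255 = 2.
Check atomic number: 98 = 41 + 57 + 0 = 98. ✓

2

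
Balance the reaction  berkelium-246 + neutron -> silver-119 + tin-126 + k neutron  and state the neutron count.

2

Conserve mass number: 247 = 119 + 126 + k, so k = 247 − 245 = 2.
Check atomic number: 97 = 47 + 50 + 0 = 97. ✓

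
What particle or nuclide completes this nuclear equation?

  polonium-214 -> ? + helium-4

Pb-210

Conserve mass number: 214 = A + 4, so A = 210.
Conserve atomic number: 84 = Z + 2, so Z = 82.
Z = 82 is lead, so the species is lead-210.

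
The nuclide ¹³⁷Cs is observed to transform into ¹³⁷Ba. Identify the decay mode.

ΔA = 137 − 137 = 0; ΔZ = 56 − 55 = +1.
A is unchanged and Z rises by 1 — a neutron has become a proton (β⁻ decay).

beta-minus decay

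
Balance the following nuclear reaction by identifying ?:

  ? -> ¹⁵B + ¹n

B-16

Conserve mass number: A = 15 + 1, so A = 16.
Conserve atomic number: Z = 5 + 0, so Z = 5.
Z = 5 is boron, so the species is ¹⁶B.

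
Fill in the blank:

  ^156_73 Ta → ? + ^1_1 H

Hf-155

Conserve mass number: 156 = A + 1, so A = 155.
Conserve atomic number: 73 = Z + 1, so Z = 72.
Z = 72 is hafnium, so the species is ^155_72 Hf.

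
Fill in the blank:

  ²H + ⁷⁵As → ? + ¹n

Conserve mass number: 2 + 75 = A + 1, so A = 76.
Conserve atomic number: 1 + 33 = Z + 0, so Z = 34.
Z = 34 is selenium, so the species is ⁷⁶Se.

Se-76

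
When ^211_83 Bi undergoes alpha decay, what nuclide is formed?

Alpha decay: mass number changes by -4, atomic number by -2.
A: 211 − 4 = 207; Z: 83 − 2 = 81.
Z = 81 is thallium, so the daughter is ^207_81 Tl.

Tl-207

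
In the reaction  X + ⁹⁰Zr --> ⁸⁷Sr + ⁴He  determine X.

neutron

Conserve mass number: A + 90 = 87 + 4, so A = 1.
Conserve atomic number: Z + 40 = 38 + 2, so Z = 0.
A = 1 and Z = 0 is ¹n — a neutron.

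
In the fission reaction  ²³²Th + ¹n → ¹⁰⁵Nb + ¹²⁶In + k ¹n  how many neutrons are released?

Conserve mass number: 233 = 105 + 126 + k, so k = 233 − 231 = 2.
Check atomic number: 90 = 41 + 49 + 0 = 90. ✓

2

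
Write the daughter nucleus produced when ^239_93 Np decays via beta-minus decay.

Pu-239

Beta-minus decay: mass number changes by +0, atomic number by +1.
A: 239 = 239; Z: 93 + 1 = 94.
Z = 94 is plutonium, so the daughter is ^239_94 Pu.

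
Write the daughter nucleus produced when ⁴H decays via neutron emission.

H-3

Neutron emission: mass number changes by -1, atomic number by +0.
A: 4 − 1 = 3; Z: 1 = 1.
Z = 1 is hydrogen, so the daughter is ³H.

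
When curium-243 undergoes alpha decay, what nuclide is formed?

Pu-239

Alpha decay: mass number changes by -4, atomic number by -2.
A: 243 − 4 = 239; Z: 96 − 2 = 94.
Z = 94 is plutonium, so the daughter is plutonium-239.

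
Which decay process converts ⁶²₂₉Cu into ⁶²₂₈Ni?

beta-plus decay or electron capture

ΔA = 62 − 62 = 0; ΔZ = 28 − 29 = -1.
A is unchanged and Z drops by 1 — a proton has become a neutron (β⁺ emission or electron capture).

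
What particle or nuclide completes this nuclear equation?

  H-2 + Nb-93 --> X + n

Mo-94

Conserve mass number: 2 + 93 = A + 1, so A = 94.
Conserve atomic number: 1 + 41 = Z + 0, so Z = 42.
Z = 42 is molybdenum, so the species is Mo-94.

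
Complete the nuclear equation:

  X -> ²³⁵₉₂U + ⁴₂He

Conserve mass number: A = 235 + 4, so A = 239.
Conserve atomic number: Z = 92 + 2, so Z = 94.
Z = 94 is plutonium, so the species is ²³⁹₉₄Pu.

Pu-239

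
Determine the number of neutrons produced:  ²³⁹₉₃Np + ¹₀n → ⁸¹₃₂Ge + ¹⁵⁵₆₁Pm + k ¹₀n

Conserve mass number: 240 = 81 + 155 + k, so k = 240 − 236 = 4.
Check atomic number: 93 = 32 + 61 + 0 = 93. ✓

4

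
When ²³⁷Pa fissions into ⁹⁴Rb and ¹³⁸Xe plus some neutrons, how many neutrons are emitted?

Conserve mass number: 237 = 94 + 138 + k, so k = 237 − 232 = 5.
Check atomic number: 91 = 37 + 54 + 0 = 91. ✓

5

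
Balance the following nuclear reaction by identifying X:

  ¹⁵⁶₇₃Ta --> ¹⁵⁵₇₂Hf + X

Conserve mass number: 156 = 155 + A, so A = 1.
Conserve atomic number: 73 = 72 + Z, so Z = 1.
A = 1 and Z = 1 is ¹₁H — a proton.

proton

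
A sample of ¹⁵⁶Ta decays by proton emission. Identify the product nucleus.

Proton emission: mass number changes by -1, atomic number by -1.
A: 156 − 1 = 155; Z: 73 − 1 = 72.
Z = 72 is hafnium, so the daughter is ¹⁵⁵Hf.

Hf-155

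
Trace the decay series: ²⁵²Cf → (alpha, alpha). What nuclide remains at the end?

Start: (A, Z) = (252, 98).
After α: (248, 96).
After α: (244, 94).
Z = 94 is plutonium.

Pu-244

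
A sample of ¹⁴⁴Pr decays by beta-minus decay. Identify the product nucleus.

Beta-minus decay: mass number changes by +0, atomic number by +1.
A: 144 = 144; Z: 59 + 1 = 60.
Z = 60 is neodymium, so the daughter is ¹⁴⁴Nd.

Nd-144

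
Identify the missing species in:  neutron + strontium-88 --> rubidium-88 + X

Conserve mass number: 1 + 88 = 88 + A, so A = 1.
Conserve atomic number: 0 + 38 = 37 + Z, so Z = 1.
A = 1 and Z = 1 is hydrogen-1 — a proton.

proton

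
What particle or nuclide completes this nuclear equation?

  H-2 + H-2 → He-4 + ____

gamma ray

Conserve mass number: 2 + 2 = 4 + A, so A = 0.
Conserve atomic number: 1 + 1 = 2 + Z, so Z = 0.
A = 0 and Z = 0 is γ — a gamma ray.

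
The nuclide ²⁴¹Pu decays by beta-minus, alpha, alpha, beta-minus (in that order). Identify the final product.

Start: (A, Z) = (241, 94).
After β⁻: (241, 95).
After α: (237, 93).
After α: (233, 91).
After β⁻: (233, 92).
Z = 92 is uranium.

U-233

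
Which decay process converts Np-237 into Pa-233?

alpha decay

ΔA = 233 − 237 = -4; ΔZ = 91 − 93 = -2.
A drops by 4 and Z drops by 2 — the signature of alpha emission.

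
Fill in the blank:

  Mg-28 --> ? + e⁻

Conserve mass number: 28 = A + 0, so A = 28.
Conserve atomic number: 12 = Z − 1, so Z = 13.
Z = 13 is aluminium, so the species is Al-28.

Al-28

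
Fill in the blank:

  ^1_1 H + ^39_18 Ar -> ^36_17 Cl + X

alpha particle

Conserve mass number: 1 + 39 = 36 + A, so A = 4.
Conserve atomic number: 1 + 18 = 17 + Z, so Z = 2.
A = 4 and Z = 2 is ^4_2 He — an alpha particle.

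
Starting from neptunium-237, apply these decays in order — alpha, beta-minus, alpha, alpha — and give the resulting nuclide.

Start: (A, Z) = (237, 93).
After α: (233, 91).
After β⁻: (233, 92).
After α: (229, 90).
After α: (225, 88).
Z = 88 is radium.

Ra-225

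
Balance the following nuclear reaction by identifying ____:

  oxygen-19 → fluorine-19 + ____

beta-minus particle

Conserve mass number: 19 = 19 + A, so A = 0.
Conserve atomic number: 8 = 9 + Z, so Z = -1.
A = 0 and Z = -1 is e⁻ — a beta-minus particle.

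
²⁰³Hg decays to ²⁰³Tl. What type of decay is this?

beta-minus decay

ΔA = 203 − 203 = 0; ΔZ = 81 − 80 = +1.
A is unchanged and Z rises by 1 — a neutron has become a proton (β⁻ decay).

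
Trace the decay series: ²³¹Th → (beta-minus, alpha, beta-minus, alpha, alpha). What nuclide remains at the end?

Rn-219

Start: (A, Z) = (231, 90).
After β⁻: (231, 91).
After α: (227, 89).
After β⁻: (227, 90).
After α: (223, 88).
After α: (219, 86).
Z = 86 is radon.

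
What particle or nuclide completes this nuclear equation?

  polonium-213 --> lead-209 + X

Conserve mass number: 213 = 209 + A, so A = 4.
Conserve atomic number: 84 = 82 + Z, so Z = 2.
A = 4 and Z = 2 is helium-4 — an alpha particle.

alpha particle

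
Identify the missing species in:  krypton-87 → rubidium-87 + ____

Conserve mass number: 87 = 87 + A, so A = 0.
Conserve atomic number: 36 = 37 + Z, so Z = -1.
A = 0 and Z = -1 is e⁻ — a beta-minus particle.

beta-minus particle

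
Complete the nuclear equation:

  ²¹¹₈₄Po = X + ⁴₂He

Pb-207

Conserve mass number: 211 = A + 4, so A = 207.
Conserve atomic number: 84 = Z + 2, so Z = 82.
Z = 82 is lead, so the species is ²⁰⁷₈₂Pb.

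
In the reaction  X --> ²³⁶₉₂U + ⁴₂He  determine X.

Conserve mass number: A = 236 + 4, so A = 240.
Conserve atomic number: Z = 92 + 2, so Z = 94.
Z = 94 is plutonium, so the species is ²⁴⁰₉₄Pu.

Pu-240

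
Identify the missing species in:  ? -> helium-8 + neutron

He-9

Conserve mass number: A = 8 + 1, so A = 9.
Conserve atomic number: Z = 2 + 0, so Z = 2.
Z = 2 is helium, so the species is helium-9.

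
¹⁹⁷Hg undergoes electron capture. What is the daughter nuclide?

Au-197

Electron capture: mass number changes by +0, atomic number by -1.
A: 197 = 197; Z: 80 − 1 = 79.
Z = 79 is gold, so the daughter is ¹⁹⁷Au.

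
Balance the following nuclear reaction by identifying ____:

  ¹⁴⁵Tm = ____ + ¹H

Conserve mass number: 145 = A + 1, so A = 144.
Conserve atomic number: 69 = Z + 1, so Z = 68.
Z = 68 is erbium, so the species is ¹⁴⁴Er.

Er-144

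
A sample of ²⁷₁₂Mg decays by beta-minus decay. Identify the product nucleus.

Al-27

Beta-minus decay: mass number changes by +0, atomic number by +1.
A: 27 = 27; Z: 12 + 1 = 13.
Z = 13 is aluminium, so the daughter is ²⁷₁₃Al.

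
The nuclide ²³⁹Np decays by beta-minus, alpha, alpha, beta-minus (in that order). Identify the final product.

Start: (A, Z) = (239, 93).
After β⁻: (239, 94).
After α: (235, 92).
After α: (231, 90).
After β⁻: (231, 91).
Z = 91 is protactinium.

Pa-231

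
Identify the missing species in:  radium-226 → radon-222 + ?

Conserve mass number: 226 = 222 + A, so A = 4.
Conserve atomic number: 88 = 86 + Z, so Z = 2.
A = 4 and Z = 2 is helium-4 — an alpha particle.

alpha particle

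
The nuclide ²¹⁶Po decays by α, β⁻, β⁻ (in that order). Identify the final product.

Start: (A, Z) = (216, 84).
After α: (212, 82).
After β⁻: (212, 83).
After β⁻: (212, 84).
Z = 84 is polonium.

Po-212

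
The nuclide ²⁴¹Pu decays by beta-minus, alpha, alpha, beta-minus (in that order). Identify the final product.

U-233

Start: (A, Z) = (241, 94).
After β⁻: (241, 95).
After α: (237, 93).
After α: (233, 91).
After β⁻: (233, 92).
Z = 92 is uranium.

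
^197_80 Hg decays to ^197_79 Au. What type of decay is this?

beta-plus decay or electron capture

ΔA = 197 − 197 = 0; ΔZ = 79 − 80 = -1.
A is unchanged and Z drops by 1 — a proton has become a neutron (β⁺ emission or electron capture).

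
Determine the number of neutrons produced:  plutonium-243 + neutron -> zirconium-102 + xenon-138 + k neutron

Conserve mass number: 244 = 102 + 138 + k, so k = 244 − 240 = 4.
Check atomic number: 94 = 40 + 54 + 0 = 94. ✓

4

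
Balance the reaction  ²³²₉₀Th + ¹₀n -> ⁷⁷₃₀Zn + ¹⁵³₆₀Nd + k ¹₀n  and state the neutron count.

Conserve mass number: 233 = 77 + 153 + k, so k = 233 − 230 = 3.
Check atomic number: 90 = 30 + 60 + 0 = 90. ✓

3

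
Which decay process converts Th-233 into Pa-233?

ΔA = 233 − 233 = 0; ΔZ = 91 − 90 = +1.
A is unchanged and Z rises by 1 — a neutron has become a proton (β⁻ decay).

beta-minus decay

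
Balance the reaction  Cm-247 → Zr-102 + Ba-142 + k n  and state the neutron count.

3

Conserve mass number: 247 = 102 + 142 + k, so k = 247 − 244 = 3.
Check atomic number: 96 = 40 + 56 + 0 = 96. ✓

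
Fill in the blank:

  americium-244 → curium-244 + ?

Conserve mass number: 244 = 244 + A, so A = 0.
Conserve atomic number: 95 = 96 + Z, so Z = -1.
A = 0 and Z = -1 is e⁻ — a beta-minus particle.

beta-minus particle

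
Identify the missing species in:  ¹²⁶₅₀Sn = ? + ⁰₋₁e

Sb-126

Conserve mass number: 126 = A + 0, so A = 126.
Conserve atomic number: 50 = Z − 1, so Z = 51.
Z = 51 is antimony, so the species is ¹²⁶₅₁Sb.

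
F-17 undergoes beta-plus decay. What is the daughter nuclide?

O-17

Beta-plus decay: mass number changes by +0, atomic number by -1.
A: 17 = 17; Z: 9 − 1 = 8.
Z = 8 is oxygen, so the daughter is O-17.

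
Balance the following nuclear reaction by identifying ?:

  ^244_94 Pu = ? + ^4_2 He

Conserve mass number: 244 = A + 4, so A = 240.
Conserve atomic number: 94 = Z + 2, so Z = 92.
Z = 92 is uranium, so the species is ^240_92 U.

U-240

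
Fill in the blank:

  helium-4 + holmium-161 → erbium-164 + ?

Conserve mass number: 4 + 161 = 164 + A, so A = 1.
Conserve atomic number: 2 + 67 = 68 + Z, so Z = 1.
A = 1 and Z = 1 is hydrogen-1 — a proton.

proton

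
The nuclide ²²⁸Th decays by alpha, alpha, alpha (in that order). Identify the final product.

Start: (A, Z) = (228, 90).
After α: (224, 88).
After α: (220, 86).
After α: (216, 84).
Z = 84 is polonium.

Po-216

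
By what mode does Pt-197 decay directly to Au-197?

ΔA = 197 − 197 = 0; ΔZ = 79 − 78 = +1.
A is unchanged and Z rises by 1 — a neutron has become a proton (β⁻ decay).

beta-minus decay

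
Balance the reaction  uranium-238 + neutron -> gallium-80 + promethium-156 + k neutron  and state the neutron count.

Conserve mass number: 239 = 80 + 156 + k, so k = 239 − 236 = 3.
Check atomic number: 92 = 31 + 61 + 0 = 92. ✓

3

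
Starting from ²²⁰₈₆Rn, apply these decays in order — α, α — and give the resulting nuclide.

Pb-212

Start: (A, Z) = (220, 86).
After α: (216, 84).
After α: (212, 82).
Z = 82 is lead.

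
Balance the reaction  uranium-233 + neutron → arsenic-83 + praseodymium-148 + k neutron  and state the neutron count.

Conserve mass number: 234 = 83 + 148 + k, so k = 234 − 231 = 3.
Check atomic number: 92 = 33 + 59 + 0 = 92. ✓

3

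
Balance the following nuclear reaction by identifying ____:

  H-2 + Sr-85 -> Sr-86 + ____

Conserve mass number: 2 + 85 = 86 + A, so A = 1.
Conserve atomic number: 1 + 38 = 38 + Z, so Z = 1.
A = 1 and Z = 1 is H-1 — a proton.

proton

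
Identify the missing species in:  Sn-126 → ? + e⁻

Sb-126

Conserve mass number: 126 = A + 0, so A = 126.
Conserve atomic number: 50 = Z − 1, so Z = 51.
Z = 51 is antimony, so the species is Sb-126.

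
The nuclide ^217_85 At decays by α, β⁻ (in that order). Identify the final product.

Po-213

Start: (A, Z) = (217, 85).
After α: (213, 83).
After β⁻: (213, 84).
Z = 84 is polonium.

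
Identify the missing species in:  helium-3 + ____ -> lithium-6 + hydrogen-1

alpha particle

Conserve mass number: 3 + A = 6 + 1, so A = 4.
Conserve atomic number: 2 + Z = 3 + 1, so Z = 2.
A = 4 and Z = 2 is helium-4 — an alpha particle.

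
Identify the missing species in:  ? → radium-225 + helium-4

Th-229

Conserve mass number: A = 225 + 4, so A = 229.
Conserve atomic number: Z = 88 + 2, so Z = 90.
Z = 90 is thorium, so the species is thorium-229.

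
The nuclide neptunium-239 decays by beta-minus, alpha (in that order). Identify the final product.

U-235

Start: (A, Z) = (239, 93).
After β⁻: (239, 94).
After α: (235, 92).
Z = 92 is uranium.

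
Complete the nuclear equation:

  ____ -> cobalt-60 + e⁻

Fe-60

Conserve mass number: A = 60 + 0, so A = 60.
Conserve atomic number: Z = 27 − 1, so Z = 26.
Z = 26 is iron, so the species is iron-60.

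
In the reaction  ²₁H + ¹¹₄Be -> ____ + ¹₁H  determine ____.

Conserve mass number: 2 + 11 = A + 1, so A = 12.
Conserve atomic number: 1 + 4 = Z + 1, so Z = 4.
Z = 4 is beryllium, so the species is ¹²₄Be.

Be-12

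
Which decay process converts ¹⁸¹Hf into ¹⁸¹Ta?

beta-minus decay

ΔA = 181 − 181 = 0; ΔZ = 73 − 72 = +1.
A is unchanged and Z rises by 1 — a neutron has become a proton (β⁻ decay).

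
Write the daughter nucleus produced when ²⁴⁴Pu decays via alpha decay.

U-240

Alpha decay: mass number changes by -4, atomic number by -2.
A: 244 − 4 = 240; Z: 94 − 2 = 92.
Z = 92 is uranium, so the daughter is ²⁴⁰U.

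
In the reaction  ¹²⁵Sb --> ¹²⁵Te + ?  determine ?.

Conserve mass number: 125 = 125 + A, so A = 0.
Conserve atomic number: 51 = 52 + Z, so Z = -1.
A = 0 and Z = -1 is e⁻ — a beta-minus particle.

beta-minus particle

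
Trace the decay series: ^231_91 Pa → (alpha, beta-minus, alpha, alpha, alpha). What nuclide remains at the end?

Start: (A, Z) = (231, 91).
After α: (227, 89).
After β⁻: (227, 90).
After α: (223, 88).
After α: (219, 86).
After α: (215, 84).
Z = 84 is polonium.

Po-215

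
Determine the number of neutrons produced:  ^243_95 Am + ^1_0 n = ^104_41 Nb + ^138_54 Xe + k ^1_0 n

2

Conserve mass number: 244 = 104 + 138 + k, so k = 244 − 242 = 2.
Check atomic number: 95 = 41 + 54 + 0 = 95. ✓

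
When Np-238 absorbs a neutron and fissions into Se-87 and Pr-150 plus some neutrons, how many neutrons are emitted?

Conserve mass number: 239 = 87 + 150 + k, so k = 239 − 237 = 2.
Check atomic number: 93 = 34 + 59 + 0 = 93. ✓

2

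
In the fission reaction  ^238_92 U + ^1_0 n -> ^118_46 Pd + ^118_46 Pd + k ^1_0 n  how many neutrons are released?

3

Conserve mass number: 239 = 118 + 118 + k, so k = 239 − 236 = 3.
Check atomic number: 92 = 46 + 46 + 0 = 92. ✓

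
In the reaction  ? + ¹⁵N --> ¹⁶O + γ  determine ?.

Conserve mass number: A + 15 = 16 + 0, so A = 1.
Conserve atomic number: Z + 7 = 8 + 0, so Z = 1.
A = 1 and Z = 1 is ¹H — a proton.

proton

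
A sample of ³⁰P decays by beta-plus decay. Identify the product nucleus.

Si-30

Beta-plus decay: mass number changes by +0, atomic number by -1.
A: 30 = 30; Z: 15 − 1 = 14.
Z = 14 is silicon, so the daughter is ³⁰Si.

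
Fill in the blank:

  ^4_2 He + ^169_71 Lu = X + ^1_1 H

Hf-172

Conserve mass number: 4 + 169 = A + 1, so A = 172.
Conserve atomic number: 2 + 71 = Z + 1, so Z = 72.
Z = 72 is hafnium, so the species is ^172_72 Hf.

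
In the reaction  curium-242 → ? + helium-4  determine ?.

Conserve mass number: 242 = A + 4, so A = 238.
Conserve atomic number: 96 = Z + 2, so Z = 94.
Z = 94 is plutonium, so the species is plutonium-238.

Pu-238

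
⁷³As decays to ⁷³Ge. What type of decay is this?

beta-plus decay or electron capture

ΔA = 73 − 73 = 0; ΔZ = 32 − 33 = -1.
A is unchanged and Z drops by 1 — a proton has become a neutron (β⁺ emission or electron capture).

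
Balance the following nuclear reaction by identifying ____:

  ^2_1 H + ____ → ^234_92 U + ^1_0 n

Conserve mass number: 2 + A = 234 + 1, so A = 233.
Conserve atomic number: 1 + Z = 92 + 0, so Z = 91.
Z = 91 is protactinium, so the species is ^233_91 Pa.

Pa-233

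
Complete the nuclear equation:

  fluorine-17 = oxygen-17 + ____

positron

Conserve mass number: 17 = 17 + A, so A = 0.
Conserve atomic number: 9 = 8 + Z, so Z = 1.
A = 0 and Z = 1 is e⁺ — a positron.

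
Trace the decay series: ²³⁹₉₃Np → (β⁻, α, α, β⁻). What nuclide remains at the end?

Start: (A, Z) = (239, 93).
After β⁻: (239, 94).
After α: (235, 92).
After α: (231, 90).
After β⁻: (231, 91).
Z = 91 is protactinium.

Pa-231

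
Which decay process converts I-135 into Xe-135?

beta-minus decay

ΔA = 135 − 135 = 0; ΔZ = 54 − 53 = +1.
A is unchanged and Z rises by 1 — a neutron has become a proton (β⁻ decay).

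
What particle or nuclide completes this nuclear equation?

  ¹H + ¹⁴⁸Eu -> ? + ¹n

Gd-148

Conserve mass number: 1 + 148 = A + 1, so A = 148.
Conserve atomic number: 1 + 63 = Z + 0, so Z = 64.
Z = 64 is gadolinium, so the species is ¹⁴⁸Gd.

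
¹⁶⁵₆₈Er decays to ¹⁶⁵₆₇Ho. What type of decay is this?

beta-plus decay or electron capture

ΔA = 165 − 165 = 0; ΔZ = 67 − 68 = -1.
A is unchanged and Z drops by 1 — a proton has become a neutron (β⁺ emission or electron capture).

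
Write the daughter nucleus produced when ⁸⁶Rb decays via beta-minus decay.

Sr-86

Beta-minus decay: mass number changes by +0, atomic number by +1.
A: 86 = 86; Z: 37 + 1 = 38.
Z = 38 is strontium, so the daughter is ⁸⁶Sr.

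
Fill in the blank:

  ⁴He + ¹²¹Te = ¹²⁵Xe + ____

Conserve mass number: 4 + 121 = 125 + A, so A = 0.
Conserve atomic number: 2 + 52 = 54 + Z, so Z = 0.
A = 0 and Z = 0 is γ — a gamma ray.

gamma ray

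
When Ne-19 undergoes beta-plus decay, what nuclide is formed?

Beta-plus decay: mass number changes by +0, atomic number by -1.
A: 19 = 19; Z: 10 − 1 = 9.
Z = 9 is fluorine, so the daughter is F-19.

F-19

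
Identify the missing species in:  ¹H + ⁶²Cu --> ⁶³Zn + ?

gamma ray

Conserve mass number: 1 + 62 = 63 + A, so A = 0.
Conserve atomic number: 1 + 29 = 30 + Z, so Z = 0.
A = 0 and Z = 0 is γ — a gamma ray.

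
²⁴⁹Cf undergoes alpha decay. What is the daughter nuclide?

Alpha decay: mass number changes by -4, atomic number by -2.
A: 249 − 4 = 245; Z: 98 − 2 = 96.
Z = 96 is curium, so the daughter is ²⁴⁵Cm.

Cm-245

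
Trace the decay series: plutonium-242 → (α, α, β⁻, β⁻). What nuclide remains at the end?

U-234

Start: (A, Z) = (242, 94).
After α: (238, 92).
After α: (234, 90).
After β⁻: (234, 91).
After β⁻: (234, 92).
Z = 92 is uranium.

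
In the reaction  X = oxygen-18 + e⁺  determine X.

F-18

Conserve mass number: A = 18 + 0, so A = 18.
Conserve atomic number: Z = 8 + 1, so Z = 9.
Z = 9 is fluorine, so the species is fluorine-18.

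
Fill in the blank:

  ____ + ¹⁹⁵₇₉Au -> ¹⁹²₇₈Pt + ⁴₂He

Conserve mass number: A + 195 = 192 + 4, so A = 1.
Conserve atomic number: Z + 79 = 78 + 2, so Z = 1.
A = 1 and Z = 1 is ¹₁H — a proton.

proton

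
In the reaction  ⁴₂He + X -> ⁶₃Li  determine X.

Conserve mass number: 4 + A = 6, so A = 2.
Conserve atomic number: 2 + Z = 3, so Z = 1.
A = 2 and Z = 1 is ²₁H — a deuteron.

deuteron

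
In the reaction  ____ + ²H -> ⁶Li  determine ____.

Conserve mass number: A + 2 = 6, so A = 4.
Conserve atomic number: Z + 1 = 3, so Z = 2.
A = 4 and Z = 2 is ⁴He — an alpha particle.

alpha particle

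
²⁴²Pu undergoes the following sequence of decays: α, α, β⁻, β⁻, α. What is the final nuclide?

Th-230

Start: (A, Z) = (242, 94).
After α: (238, 92).
After α: (234, 90).
After β⁻: (234, 91).
After β⁻: (234, 92).
After α: (230, 90).
Z = 90 is thorium.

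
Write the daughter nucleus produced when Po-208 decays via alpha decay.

Pb-204

Alpha decay: mass number changes by -4, atomic number by -2.
A: 208 − 4 = 204; Z: 84 − 2 = 82.
Z = 82 is lead, so the daughter is Pb-204.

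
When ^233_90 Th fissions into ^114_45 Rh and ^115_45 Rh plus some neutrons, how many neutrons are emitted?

4

Conserve mass number: 233 = 114 + 115 + k, so k = 233 − 229 = 4.
Check atomic number: 90 = 45 + 45 + 0 = 90. ✓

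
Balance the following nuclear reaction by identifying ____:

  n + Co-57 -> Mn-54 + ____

alpha particle

Conserve mass number: 1 + 57 = 54 + A, so A = 4.
Conserve atomic number: 0 + 27 = 25 + Z, so Z = 2.
A = 4 and Z = 2 is He-4 — an alpha particle.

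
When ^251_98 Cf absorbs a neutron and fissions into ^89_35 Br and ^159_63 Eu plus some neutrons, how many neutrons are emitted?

4

Conserve mass number: 252 = 89 + 159 + k, so k = 252 − 248 = 4.
Check atomic number: 98 = 35 + 63 + 0 = 98. ✓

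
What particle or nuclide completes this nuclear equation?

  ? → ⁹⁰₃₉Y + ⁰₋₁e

Conserve mass number: A = 90 + 0, so A = 90.
Conserve atomic number: Z = 39 − 1, so Z = 38.
Z = 38 is strontium, so the species is ⁹⁰₃₈Sr.

Sr-90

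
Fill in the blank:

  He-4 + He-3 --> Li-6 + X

proton

Conserve mass number: 4 + 3 = 6 + A, so A = 1.
Conserve atomic number: 2 + 2 = 3 + Z, so Z = 1.
A = 1 and Z = 1 is H-1 — a proton.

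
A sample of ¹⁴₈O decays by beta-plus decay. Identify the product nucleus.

Beta-plus decay: mass number changes by +0, atomic number by -1.
A: 14 = 14; Z: 8 − 1 = 7.
Z = 7 is nitrogen, so the daughter is ¹⁴₇N.

N-14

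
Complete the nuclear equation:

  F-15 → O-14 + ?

proton

Conserve mass number: 15 = 14 + A, so A = 1.
Conserve atomic number: 9 = 8 + Z, so Z = 1.
A = 1 and Z = 1 is H-1 — a proton.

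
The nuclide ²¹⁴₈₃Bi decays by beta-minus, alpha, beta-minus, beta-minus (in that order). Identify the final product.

Start: (A, Z) = (214, 83).
After β⁻: (214, 84).
After α: (210, 82).
After β⁻: (210, 83).
After β⁻: (210, 84).
Z = 84 is polonium.

Po-210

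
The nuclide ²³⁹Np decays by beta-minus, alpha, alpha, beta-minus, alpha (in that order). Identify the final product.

Start: (A, Z) = (239, 93).
After β⁻: (239, 94).
After α: (235, 92).
After α: (231, 90).
After β⁻: (231, 91).
After α: (227, 89).
Z = 89 is actinium.

Ac-227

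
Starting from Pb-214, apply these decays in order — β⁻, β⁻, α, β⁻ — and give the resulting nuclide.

Start: (A, Z) = (214, 82).
After β⁻: (214, 83).
After β⁻: (214, 84).
After α: (210, 82).
After β⁻: (210, 83).
Z = 83 is bismuth.

Bi-210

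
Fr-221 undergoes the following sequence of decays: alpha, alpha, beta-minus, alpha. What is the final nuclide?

Pb-209

Start: (A, Z) = (221, 87).
After α: (217, 85).
After α: (213, 83).
After β⁻: (213, 84).
After α: (209, 82).
Z = 82 is lead.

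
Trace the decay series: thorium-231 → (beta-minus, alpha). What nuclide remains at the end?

Ac-227

Start: (A, Z) = (231, 90).
After β⁻: (231, 91).
After α: (227, 89).
Z = 89 is actinium.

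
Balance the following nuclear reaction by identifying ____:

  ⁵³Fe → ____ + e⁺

Conserve mass number: 53 = A + 0, so A = 53.
Conserve atomic number: 26 = Z + 1, so Z = 25.
Z = 25 is manganese, so the species is ⁵³Mn.

Mn-53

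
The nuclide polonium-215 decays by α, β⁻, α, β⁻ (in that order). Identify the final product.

Pb-207

Start: (A, Z) = (215, 84).
After α: (211, 82).
After β⁻: (211, 83).
After α: (207, 81).
After β⁻: (207, 82).
Z = 82 is lead.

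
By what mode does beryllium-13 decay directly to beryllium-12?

neutron emission

ΔA = 12 − 13 = -1; ΔZ = 4 − 4 = +0.
A drops by 1 with Z unchanged — a neutron was emitted.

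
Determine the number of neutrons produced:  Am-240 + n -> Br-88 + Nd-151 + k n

Conserve mass number: 241 = 88 + 151 + k, so k = 241 − 239 = 2.
Check atomic number: 95 = 35 + 60 + 0 = 95. ✓

2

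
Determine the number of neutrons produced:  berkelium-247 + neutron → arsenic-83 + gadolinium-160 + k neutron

5

Conserve mass number: 248 = 83 + 160 + k, so k = 248 − 243 = 5.
Check atomic number: 97 = 33 + 64 + 0 = 97. ✓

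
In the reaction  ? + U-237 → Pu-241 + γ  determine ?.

alpha particle

Conserve mass number: A + 237 = 241 + 0, so A = 4.
Conserve atomic number: Z + 92 = 94 + 0, so Z = 2.
A = 4 and Z = 2 is He-4 — an alpha particle.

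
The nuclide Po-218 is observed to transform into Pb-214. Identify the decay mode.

ΔA = 214 − 218 = -4; ΔZ = 82 − 84 = -2.
A drops by 4 and Z drops by 2 — the signature of alpha emission.

alpha decay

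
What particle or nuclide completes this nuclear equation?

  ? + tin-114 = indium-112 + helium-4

Conserve mass number: A + 114 = 112 + 4, so A = 2.
Conserve atomic number: Z + 50 = 49 + 2, so Z = 1.
A = 2 and Z = 1 is hydrogen-2 — a deuteron.

deuteron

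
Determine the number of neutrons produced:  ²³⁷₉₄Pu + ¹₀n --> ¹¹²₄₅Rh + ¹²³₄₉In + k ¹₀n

3

Conserve mass number: 238 = 112 + 123 + k, so k = 238 − 235 = 3.
Check atomic number: 94 = 45 + 49 + 0 = 94. ✓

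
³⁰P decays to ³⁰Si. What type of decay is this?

beta-plus decay or electron capture

ΔA = 30 − 30 = 0; ΔZ = 14 − 15 = -1.
A is unchanged and Z drops by 1 — a proton has become a neutron (β⁺ emission or electron capture).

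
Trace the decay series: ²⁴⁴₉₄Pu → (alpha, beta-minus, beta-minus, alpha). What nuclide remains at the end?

U-236

Start: (A, Z) = (244, 94).
After α: (240, 92).
After β⁻: (240, 93).
After β⁻: (240, 94).
After α: (236, 92).
Z = 92 is uranium.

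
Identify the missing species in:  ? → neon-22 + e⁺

Na-22

Conserve mass number: A = 22 + 0, so A = 22.
Conserve atomic number: Z = 10 + 1, so Z = 11.
Z = 11 is sodium, so the species is sodium-22.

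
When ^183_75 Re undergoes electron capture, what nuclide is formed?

Electron capture: mass number changes by +0, atomic number by -1.
A: 183 = 183; Z: 75 − 1 = 74.
Z = 74 is tungsten, so the daughter is ^183_74 W.

W-183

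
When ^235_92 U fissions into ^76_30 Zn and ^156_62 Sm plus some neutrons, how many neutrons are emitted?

3

Conserve mass number: 235 = 76 + 156 + k, so k = 235 − 232 = 3.
Check atomic number: 92 = 30 + 62 + 0 = 92. ✓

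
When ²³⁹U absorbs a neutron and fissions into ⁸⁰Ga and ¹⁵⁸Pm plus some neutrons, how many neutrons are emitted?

2

Conserve mass number: 240 = 80 + 158 + k, so k = 240 − 238 = 2.
Check atomic number: 92 = 31 + 61 + 0 = 92. ✓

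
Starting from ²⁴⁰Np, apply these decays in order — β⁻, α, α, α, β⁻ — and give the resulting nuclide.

Ac-228

Start: (A, Z) = (240, 93).
After β⁻: (240, 94).
After α: (236, 92).
After α: (232, 90).
After α: (228, 88).
After β⁻: (228, 89).
Z = 89 is actinium.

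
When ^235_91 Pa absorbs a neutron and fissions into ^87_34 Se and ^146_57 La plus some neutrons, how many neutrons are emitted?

3

Conserve mass number: 236 = 87 + 146 + k, so k = 236 − 233 = 3.
Check atomic number: 91 = 34 + 57 + 0 = 91. ✓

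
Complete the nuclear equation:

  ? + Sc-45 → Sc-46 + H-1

Conserve mass number: A + 45 = 46 + 1, so A = 2.
Conserve atomic number: Z + 21 = 21 + 1, so Z = 1.
A = 2 and Z = 1 is H-2 — a deuteron.

deuteron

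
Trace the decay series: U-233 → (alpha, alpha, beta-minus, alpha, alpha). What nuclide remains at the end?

Start: (A, Z) = (233, 92).
After α: (229, 90).
After α: (225, 88).
After β⁻: (225, 89).
After α: (221, 87).
After α: (217, 85).
Z = 85 is astatine.

At-217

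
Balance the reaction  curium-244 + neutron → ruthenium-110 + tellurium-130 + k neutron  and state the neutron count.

Conserve mass number: 245 = 110 + 130 + k, so k = 245 − 240 = 5.
Check atomic number: 96 = 44 + 52 + 0 = 96. ✓

5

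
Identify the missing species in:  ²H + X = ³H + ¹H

deuteron

Conserve mass number: 2 + A = 3 + 1, so A = 2.
Conserve atomic number: 1 + Z = 1 + 1, so Z = 1.
A = 2 and Z = 1 is ²H — a deuteron.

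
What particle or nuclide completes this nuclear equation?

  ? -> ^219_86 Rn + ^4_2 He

Conserve mass number: A = 219 + 4, so A = 223.
Conserve atomic number: Z = 86 + 2, so Z = 88.
Z = 88 is radium, so the species is ^223_88 Ra.

Ra-223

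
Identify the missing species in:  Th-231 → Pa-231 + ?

beta-minus particle

Conserve mass number: 231 = 231 + A, so A = 0.
Conserve atomic number: 90 = 91 + Z, so Z = -1.
A = 0 and Z = -1 is e⁻ — a beta-minus particle.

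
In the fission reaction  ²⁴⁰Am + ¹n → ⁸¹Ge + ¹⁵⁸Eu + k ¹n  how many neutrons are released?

Conserve mass number: 241 = 81 + 158 + k, so k = 241 − 239 = 2.
Check atomic number: 95 = 32 + 63 + 0 = 95. ✓

2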